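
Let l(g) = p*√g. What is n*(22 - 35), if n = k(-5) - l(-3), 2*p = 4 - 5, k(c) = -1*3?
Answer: 39 - 13*I*√3/2 ≈ 39.0 - 11.258*I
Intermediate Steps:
k(c) = -3
p = -½ (p = (4 - 5)/2 = (½)*(-1) = -½ ≈ -0.50000)
l(g) = -√g/2
n = -3 + I*√3/2 (n = -3 - (-1)*√(-3)/2 = -3 - (-1)*I*√3/2 = -3 + I*√3/2 ≈ -3.0 + 0.86602*I)
n*(22 - 35) = (-3 + I*√3/2)*(22 - 35) = (-3 + I*√3/2)*(-13) = 39 - 13*I*√3/2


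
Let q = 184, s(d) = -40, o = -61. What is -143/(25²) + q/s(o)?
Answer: -3018/625 ≈ -4.8288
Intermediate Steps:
-143/(25²) + q/s(o) = -143/(25²) + 184/(-40) = -143/625 + 184*(-1/40) = -143*1/625 - 23/5 = -143/625 - 23/5 = -3018/625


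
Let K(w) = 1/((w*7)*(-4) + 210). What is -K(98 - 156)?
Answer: -1/1834 ≈ -0.00054526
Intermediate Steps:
K(w) = 1/(210 - 28*w) (K(w) = 1/((7*w)*(-4) + 210) = 1/(-28*w + 210) = 1/(210 - 28*w))
-K(98 - 156) = -(-1)/(-210 + 28*(98 - 156)) = -(-1)/(-210 + 28*(-58)) = -(-1)/(-210 - 1624) = -(-1)/(-1834) = -(-1)*(-1)/1834 = -1*1/1834 = -1/1834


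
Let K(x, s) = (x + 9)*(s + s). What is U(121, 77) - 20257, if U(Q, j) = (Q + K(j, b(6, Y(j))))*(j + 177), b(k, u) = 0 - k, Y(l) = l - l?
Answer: -251651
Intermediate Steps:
Y(l) = 0
b(k, u) = -k
K(x, s) = 2*s*(9 + x) (K(x, s) = (9 + x)*(2*s) = 2*s*(9 + x))
U(Q, j) = (177 + j)*(-108 + Q - 12*j) (U(Q, j) = (Q + 2*(-1*6)*(9 + j))*(j + 177) = (Q + 2*(-6)*(9 + j))*(177 + j) = (Q + (-108 - 12*j))*(177 + j) = (-108 + Q - 12*j)*(177 + j) = (177 + j)*(-108 + Q - 12*j))
U(121, 77) - 20257 = (-19116 - 2232*77 - 12*77² + 177*121 + 121*77) - 20257 = (-19116 - 171864 - 12*5929 + 21417 + 9317) - 20257 = (-19116 - 171864 - 71148 + 21417 + 9317) - 20257 = -231394 - 20257 = -251651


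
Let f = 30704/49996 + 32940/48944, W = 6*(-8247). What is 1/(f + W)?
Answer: -152937764/7567469585447 ≈ -2.0210e-5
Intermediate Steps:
W = -49482
f = 196852801/152937764 (f = 30704*(1/49996) + 32940*(1/48944) = 7676/12499 + 8235/12236 = 196852801/152937764 ≈ 1.2871)
1/(f + W) = 1/(196852801/152937764 - 49482) = 1/(-7567469585447/152937764) = -152937764/7567469585447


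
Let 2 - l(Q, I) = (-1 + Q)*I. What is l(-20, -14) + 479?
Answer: 187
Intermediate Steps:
l(Q, I) = 2 - I*(-1 + Q) (l(Q, I) = 2 - (-1 + Q)*I = 2 - I*(-1 + Q))
l(-20, -14) + 479 = (2 - 14 - 1*(-14)*(-20)) + 479 = (2 - 14 - 280) + 479 = -292 + 479 = 187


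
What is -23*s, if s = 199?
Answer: -4577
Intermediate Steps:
-23*s = -23*199 = -4577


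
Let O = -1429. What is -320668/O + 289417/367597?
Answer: 118290171689/525296113 ≈ 225.19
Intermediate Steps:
-320668/O + 289417/367597 = -320668/(-1429) + 289417/367597 = -320668*(-1/1429) + 289417*(1/367597) = 320668/1429 + 289417/367597 = 118290171689/525296113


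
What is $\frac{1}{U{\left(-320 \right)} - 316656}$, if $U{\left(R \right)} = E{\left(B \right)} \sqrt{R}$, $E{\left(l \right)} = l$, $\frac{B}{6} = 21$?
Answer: $- \frac{733}{232120608} - \frac{7 i \sqrt{5}}{696361824} \approx -3.1578 \cdot 10^{-6} - 2.2478 \cdot 10^{-8} i$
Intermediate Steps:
$B = 126$ ($B = 6 \cdot 21 = 126$)
$U{\left(R \right)} = 126 \sqrt{R}$
$\frac{1}{U{\left(-320 \right)} - 316656} = \frac{1}{126 \sqrt{-320} - 316656} = \frac{1}{126 \cdot 8 i \sqrt{5} - 316656} = \frac{1}{1008 i \sqrt{5} - 316656} = \frac{1}{-316656 + 1008 i \sqrt{5}}$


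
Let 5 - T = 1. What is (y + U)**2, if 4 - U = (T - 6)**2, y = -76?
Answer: 5776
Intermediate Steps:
T = 4 (T = 5 - 1*1 = 5 - 1 = 4)
U = 0 (U = 4 - (4 - 6)**2 = 4 - 1*(-2)**2 = 4 - 1*4 = 4 - 4 = 0)
(y + U)**2 = (-76 + 0)**2 = (-76)**2 = 5776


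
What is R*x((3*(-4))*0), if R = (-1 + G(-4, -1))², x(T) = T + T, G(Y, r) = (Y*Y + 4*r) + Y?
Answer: 0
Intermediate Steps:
G(Y, r) = Y + Y² + 4*r (G(Y, r) = (Y² + 4*r) + Y = Y + Y² + 4*r)
x(T) = 2*T
R = 49 (R = (-1 + (-4 + (-4)² + 4*(-1)))² = (-1 + (-4 + 16 - 4))² = (-1 + 8)² = 7² = 49)
R*x((3*(-4))*0) = 49*(2*((3*(-4))*0)) = 49*(2*(-12*0)) = 49*(2*0) = 49*0 = 0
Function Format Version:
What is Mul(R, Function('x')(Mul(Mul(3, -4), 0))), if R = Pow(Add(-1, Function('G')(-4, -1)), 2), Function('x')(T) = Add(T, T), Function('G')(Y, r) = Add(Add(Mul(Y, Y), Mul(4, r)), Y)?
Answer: 0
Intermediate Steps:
Function('G')(Y, r) = Add(Y, Pow(Y, 2), Mul(4, r)) (Function('G')(Y, r) = Add(Add(Pow(Y, 2), Mul(4, r)), Y) = Add(Y, Pow(Y, 2), Mul(4, r)))
Function('x')(T) = Mul(2, T)
R = 49 (R = Pow(Add(-1, Add(-4, Pow(-4, 2), Mul(4, -1))), 2) = Pow(Add(-1, Add(-4, 16, -4)), 2) = Pow(Add(-1, 8), 2) = Pow(7, 2) = 49)
Mul(R, Function('x')(Mul(Mul(3, -4), 0))) = Mul(49, Mul(2, Mul(Mul(3, -4), 0))) = Mul(49, Mul(2, Mul(-12, 0))) = Mul(49, Mul(2, 0)) = Mul(49, 0) = 0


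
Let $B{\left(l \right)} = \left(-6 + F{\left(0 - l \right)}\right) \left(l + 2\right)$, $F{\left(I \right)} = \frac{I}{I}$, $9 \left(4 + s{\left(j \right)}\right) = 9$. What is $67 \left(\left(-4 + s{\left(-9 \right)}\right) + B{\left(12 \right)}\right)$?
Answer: $-5159$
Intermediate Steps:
$s{\left(j \right)} = -3$ ($s{\left(j \right)} = -4 + \frac{1}{9} \cdot 9 = -4 + 1 = -3$)
$F{\left(I \right)} = 1$
$B{\left(l \right)} = -10 - 5 l$ ($B{\left(l \right)} = \left(-6 + 1\right) \left(l + 2\right) = - 5 \left(2 + l\right) = -10 - 5 l$)
$67 \left(\left(-4 + s{\left(-9 \right)}\right) + B{\left(12 \right)}\right) = 67 \left(\left(-4 - 3\right) - 70\right) = 67 \left(-7 - 70\right) = 67 \left(-77\right) = -5159$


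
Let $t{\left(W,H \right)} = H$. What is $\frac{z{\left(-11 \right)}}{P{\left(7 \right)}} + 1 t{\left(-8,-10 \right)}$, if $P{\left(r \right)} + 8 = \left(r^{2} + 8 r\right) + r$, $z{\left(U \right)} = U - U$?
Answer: $-10$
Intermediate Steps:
$z{\left(U \right)} = 0$
$P{\left(r \right)} = -8 + r^{2} + 9 r$ ($P{\left(r \right)} = -8 + \left(\left(r^{2} + 8 r\right) + r\right) = -8 + \left(r^{2} + 9 r\right) = -8 + r^{2} + 9 r$)
$\frac{z{\left(-11 \right)}}{P{\left(7 \right)}} + 1 t{\left(-8,-10 \right)} = \frac{0}{-8 + 7^{2} + 9 \cdot 7} + 1 \left(-10\right) = \frac{0}{-8 + 49 + 63} - 10 = \frac{0}{104} - 10 = 0 \cdot \frac{1}{104} - 10 = 0 - 10 = -10$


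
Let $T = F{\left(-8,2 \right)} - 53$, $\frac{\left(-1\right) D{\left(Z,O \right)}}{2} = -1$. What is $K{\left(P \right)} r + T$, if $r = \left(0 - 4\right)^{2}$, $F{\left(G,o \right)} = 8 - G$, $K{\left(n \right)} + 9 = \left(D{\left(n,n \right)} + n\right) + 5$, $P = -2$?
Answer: $-101$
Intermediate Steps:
$D{\left(Z,O \right)} = 2$ ($D{\left(Z,O \right)} = \left(-2\right) \left(-1\right) = 2$)
$K{\left(n \right)} = -2 + n$ ($K{\left(n \right)} = -9 + \left(\left(2 + n\right) + 5\right) = -9 + \left(7 + n\right) = -2 + n$)
$T = -37$ ($T = \left(8 - -8\right) - 53 = \left(8 + 8\right) - 53 = 16 - 53 = -37$)
$r = 16$ ($r = \left(-4\right)^{2} = 16$)
$K{\left(P \right)} r + T = \left(-2 - 2\right) 16 - 37 = \left(-4\right) 16 - 37 = -64 - 37 = -101$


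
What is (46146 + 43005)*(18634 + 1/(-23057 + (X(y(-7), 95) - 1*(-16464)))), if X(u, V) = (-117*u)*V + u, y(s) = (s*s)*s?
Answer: 2107287586327919/1268503 ≈ 1.6612e+9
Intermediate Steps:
y(s) = s³ (y(s) = s²*s = s³)
X(u, V) = u - 117*V*u (X(u, V) = -117*V*u + u = u - 117*V*u)
(46146 + 43005)*(18634 + 1/(-23057 + (X(y(-7), 95) - 1*(-16464)))) = (46146 + 43005)*(18634 + 1/(-23057 + ((-7)³*(1 - 117*95) - 1*(-16464)))) = 89151*(18634 + 1/(-23057 + (-343*(1 - 11115) + 16464))) = 89151*(18634 + 1/(-23057 + (-343*(-11114) + 16464))) = 89151*(18634 + 1/(-23057 + (3812102 + 16464))) = 89151*(18634 + 1/(-23057 + 3828566)) = 89151*(18634 + 1/3805509) = 89151*(70911854707/3805509) = 2107287586327919/1268503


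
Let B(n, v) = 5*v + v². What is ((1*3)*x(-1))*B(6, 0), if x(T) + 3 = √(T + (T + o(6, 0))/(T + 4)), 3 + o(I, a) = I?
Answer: 0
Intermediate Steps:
B(n, v) = v² + 5*v
o(I, a) = -3 + I
x(T) = -3 + √(T + (3 + T)/(4 + T)) (x(T) = -3 + √(T + (T + (-3 + 6))/(T + 4)) = -3 + √(T + (T + 3)/(4 + T)) = -3 + √(T + (3 + T)/(4 + T)))
((1*3)*x(-1))*B(6, 0) = ((1*3)*(-3 + √((3 - 1 - (4 - 1))/(4 - 1))))*(0*(5 + 0)) = (3*(-3 + √((3 - 1 - 1*3)/3)))*(0*5) = (3*(-3 + √((3 - 1 - 3)/3)))*0 = (3*(-3 + √((⅓)*(-1))))*0 = (3*(-3 + √(-⅓)))*0 = (3*(-3 + I*√3/3))*0 = (-9 + I*√3)*0 = 0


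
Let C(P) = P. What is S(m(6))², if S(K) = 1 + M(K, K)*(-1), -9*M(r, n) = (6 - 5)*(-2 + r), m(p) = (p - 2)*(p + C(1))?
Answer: 1225/81 ≈ 15.123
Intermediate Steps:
m(p) = (1 + p)*(-2 + p) (m(p) = (p - 2)*(p + 1) = (-2 + p)*(1 + p) = (1 + p)*(-2 + p))
M(r, n) = 2/9 - r/9 (M(r, n) = -(6 - 5)*(-2 + r)/9 = -(-2 + r)/9 = 2/9 - r/9)
S(K) = 7/9 + K/9 (S(K) = 1 + (2/9 - K/9)*(-1) = 1 + (-2/9 + K/9) = 7/9 + K/9)
S(m(6))² = (7/9 + (-2 + 6² - 1*6)/9)² = (7/9 + (-2 + 36 - 6)/9)² = (7/9 + (⅑)*28)² = (7/9 + 28/9)² = (35/9)² = 1225/81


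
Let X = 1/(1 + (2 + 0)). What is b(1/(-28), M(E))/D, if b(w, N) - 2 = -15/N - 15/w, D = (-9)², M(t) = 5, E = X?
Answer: 419/81 ≈ 5.1728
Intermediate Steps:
X = ⅓ (X = 1/(1 + 2) = 1/3 = ⅓ ≈ 0.33333)
E = ⅓ ≈ 0.33333
D = 81
b(w, N) = 2 - 15/N - 15/w (b(w, N) = 2 + (-15/N - 15/w) = 2 - 15/N - 15/w)
b(1/(-28), M(E))/D = (2 - 15/5 - 15/(1/(-28)))/81 = (2 - 15*⅕ - 15/(-1/28))*(1/81) = (2 - 3 - 15*(-28))*(1/81) = (2 - 3 + 420)*(1/81) = 419*(1/81) = 419/81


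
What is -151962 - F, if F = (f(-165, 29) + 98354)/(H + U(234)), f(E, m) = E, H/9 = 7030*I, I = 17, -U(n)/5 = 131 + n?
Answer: -23310225017/153395 ≈ -1.5196e+5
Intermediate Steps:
U(n) = -655 - 5*n (U(n) = -5*(131 + n) = -655 - 5*n)
H = 1075590 (H = 9*(7030*17) = 9*119510 = 1075590)
F = 14027/153395 (F = (-165 + 98354)/(1075590 + (-655 - 5*234)) = 98189/(1075590 + (-655 - 1170)) = 98189/(1075590 - 1825) = 98189/1073765 = 98189*(1/1073765) = 14027/153395 ≈ 0.091444)
-151962 - F = -151962 - 1*14027/153395 = -151962 - 14027/153395 = -23310225017/153395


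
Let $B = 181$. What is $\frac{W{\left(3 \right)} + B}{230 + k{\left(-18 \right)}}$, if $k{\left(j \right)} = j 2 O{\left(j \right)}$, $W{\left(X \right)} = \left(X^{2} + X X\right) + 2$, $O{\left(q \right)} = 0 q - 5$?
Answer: $\frac{201}{410} \approx 0.49024$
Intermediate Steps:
$O{\left(q \right)} = -5$ ($O{\left(q \right)} = 0 - 5 = -5$)
$W{\left(X \right)} = 2 + 2 X^{2}$ ($W{\left(X \right)} = \left(X^{2} + X^{2}\right) + 2 = 2 X^{2} + 2 = 2 + 2 X^{2}$)
$k{\left(j \right)} = - 10 j$ ($k{\left(j \right)} = j 2 \left(-5\right) = 2 j \left(-5\right) = - 10 j$)
$\frac{W{\left(3 \right)} + B}{230 + k{\left(-18 \right)}} = \frac{\left(2 + 2 \cdot 3^{2}\right) + 181}{230 - -180} = \frac{\left(2 + 2 \cdot 9\right) + 181}{230 + 180} = \frac{\left(2 + 18\right) + 181}{410} = \left(20 + 181\right) \frac{1}{410} = 201 \cdot \frac{1}{410} = \frac{201}{410}$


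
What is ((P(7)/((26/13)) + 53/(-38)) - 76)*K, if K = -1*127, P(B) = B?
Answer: 178308/19 ≈ 9384.6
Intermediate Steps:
K = -127
((P(7)/((26/13)) + 53/(-38)) - 76)*K = ((7/((26/13)) + 53/(-38)) - 76)*(-127) = ((7/((26*(1/13))) + 53*(-1/38)) - 76)*(-127) = ((7/2 - 53/38) - 76)*(-127) = (40/19 - 76)*(-127) = -1404/19*(-127) = 178308/19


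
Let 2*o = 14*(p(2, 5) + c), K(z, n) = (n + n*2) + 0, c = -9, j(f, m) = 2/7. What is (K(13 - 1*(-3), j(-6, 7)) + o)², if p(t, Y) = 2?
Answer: 113569/49 ≈ 2317.7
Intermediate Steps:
j(f, m) = 2/7 (j(f, m) = 2*(⅐) = 2/7)
K(z, n) = 3*n (K(z, n) = (n + 2*n) + 0 = 3*n + 0 = 3*n)
o = -49 (o = (14*(2 - 9))/2 = (14*(-7))/2 = (½)*(-98) = -49)
(K(13 - 1*(-3), j(-6, 7)) + o)² = (3*(2/7) - 49)² = (6/7 - 49)² = (-337/7)² = 113569/49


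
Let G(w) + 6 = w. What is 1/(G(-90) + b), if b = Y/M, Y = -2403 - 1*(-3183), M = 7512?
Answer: -626/60031 ≈ -0.010428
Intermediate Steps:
G(w) = -6 + w
Y = 780 (Y = -2403 + 3183 = 780)
b = 65/626 (b = 780/7512 = 780*(1/7512) = 65/626 ≈ 0.10383)
1/(G(-90) + b) = 1/((-6 - 90) + 65/626) = 1/(-96 + 65/626) = 1/(-60031/626) = -626/60031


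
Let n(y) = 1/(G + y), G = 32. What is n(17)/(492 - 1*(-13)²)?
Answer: 1/15827 ≈ 6.3183e-5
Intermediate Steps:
n(y) = 1/(32 + y)
n(17)/(492 - 1*(-13)²) = 1/((32 + 17)*(492 - 1*(-13)²)) = 1/(49*(492 - 1*169)) = 1/(49*(492 - 169)) = (1/49)/323 = (1/49)*(1/323) = 1/15827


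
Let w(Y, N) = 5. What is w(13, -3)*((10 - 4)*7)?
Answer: 210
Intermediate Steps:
w(13, -3)*((10 - 4)*7) = 5*((10 - 4)*7) = 5*(6*7) = 5*42 = 210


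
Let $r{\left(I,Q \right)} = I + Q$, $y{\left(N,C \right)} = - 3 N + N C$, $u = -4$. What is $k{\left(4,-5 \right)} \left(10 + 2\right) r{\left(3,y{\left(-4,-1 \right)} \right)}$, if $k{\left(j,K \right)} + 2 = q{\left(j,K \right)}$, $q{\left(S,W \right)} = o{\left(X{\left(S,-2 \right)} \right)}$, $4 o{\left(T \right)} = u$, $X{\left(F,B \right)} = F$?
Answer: $-684$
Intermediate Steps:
$o{\left(T \right)} = -1$ ($o{\left(T \right)} = \frac{1}{4} \left(-4\right) = -1$)
$q{\left(S,W \right)} = -1$
$y{\left(N,C \right)} = - 3 N + C N$
$k{\left(j,K \right)} = -3$ ($k{\left(j,K \right)} = -2 - 1 = -3$)
$k{\left(4,-5 \right)} \left(10 + 2\right) r{\left(3,y{\left(-4,-1 \right)} \right)} = - 3 \left(10 + 2\right) \left(3 - 4 \left(-3 - 1\right)\right) = \left(-3\right) 12 \left(3 - -16\right) = - 36 \left(3 + 16\right) = \left(-36\right) 19 = -684$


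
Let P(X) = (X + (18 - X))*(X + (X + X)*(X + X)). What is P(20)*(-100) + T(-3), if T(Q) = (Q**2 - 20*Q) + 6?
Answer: -2915925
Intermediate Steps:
T(Q) = 6 + Q**2 - 20*Q
P(X) = 18*X + 72*X**2 (P(X) = 18*(X + (2*X)*(2*X)) = 18*(X + 4*X**2) = 18*X + 72*X**2)
P(20)*(-100) + T(-3) = (18*20*(1 + 4*20))*(-100) + (6 + (-3)**2 - 20*(-3)) = (18*20*(1 + 80))*(-100) + (6 + 9 + 60) = (18*20*81)*(-100) + 75 = 29160*(-100) + 75 = -2916000 + 75 = -2915925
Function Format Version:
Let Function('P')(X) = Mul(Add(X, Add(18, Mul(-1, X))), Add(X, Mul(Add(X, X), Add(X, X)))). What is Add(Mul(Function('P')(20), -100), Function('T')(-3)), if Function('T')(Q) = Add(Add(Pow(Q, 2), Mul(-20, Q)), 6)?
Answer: -2915925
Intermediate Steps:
Function('T')(Q) = Add(6, Pow(Q, 2), Mul(-20, Q))
Function('P')(X) = Add(Mul(18, X), Mul(72, Pow(X, 2))) (Function('P')(X) = Mul(18, Add(X, Mul(Mul(2, X), Mul(2, X)))) = Mul(18, Add(X, Mul(4, Pow(X, 2)))) = Add(Mul(18, X), Mul(72, Pow(X, 2))))
Add(Mul(Function('P')(20), -100), Function('T')(-3)) = Add(Mul(Mul(18, 20, Add(1, Mul(4, 20))), -100), Add(6, Pow(-3, 2), Mul(-20, -3))) = Add(Mul(Mul(18, 20, Add(1, 80)), -100), Add(6, 9, 60)) = Add(Mul(Mul(18, 20, 81), -100), 75) = Add(Mul(29160, -100), 75) = Add(-2916000, 75) = -2915925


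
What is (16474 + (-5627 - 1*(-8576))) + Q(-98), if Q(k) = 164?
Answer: 19587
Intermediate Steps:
(16474 + (-5627 - 1*(-8576))) + Q(-98) = (16474 + (-5627 - 1*(-8576))) + 164 = (16474 + (-5627 + 8576)) + 164 = (16474 + 2949) + 164 = 19423 + 164 = 19587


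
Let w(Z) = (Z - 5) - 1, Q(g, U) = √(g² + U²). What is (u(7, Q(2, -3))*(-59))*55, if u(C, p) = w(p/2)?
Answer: 19470 - 3245*√13/2 ≈ 13620.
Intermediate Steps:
Q(g, U) = √(U² + g²)
w(Z) = -6 + Z (w(Z) = (-5 + Z) - 1 = -6 + Z)
u(C, p) = -6 + p/2
(u(7, Q(2, -3))*(-59))*55 = ((-6 + √((-3)² + 2²)/2)*(-59))*55 = ((-6 + √(9 + 4)/2)*(-59))*55 = ((-6 + √13/2)*(-59))*55 = (354 - 59*√13/2)*55 = 19470 - 3245*√13/2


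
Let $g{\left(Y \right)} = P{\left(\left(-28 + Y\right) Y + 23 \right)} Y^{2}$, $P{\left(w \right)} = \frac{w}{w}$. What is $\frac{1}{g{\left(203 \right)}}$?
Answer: $\frac{1}{41209} \approx 2.4267 \cdot 10^{-5}$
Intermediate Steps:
$P{\left(w \right)} = 1$
$g{\left(Y \right)} = Y^{2}$ ($g{\left(Y \right)} = 1 Y^{2} = Y^{2}$)
$\frac{1}{g{\left(203 \right)}} = \frac{1}{203^{2}} = \frac{1}{41209}$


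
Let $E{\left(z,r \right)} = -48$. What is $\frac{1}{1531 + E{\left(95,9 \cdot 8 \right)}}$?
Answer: $\frac{1}{1483} \approx 0.00067431$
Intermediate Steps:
$\frac{1}{1531 + E{\left(95,9 \cdot 8 \right)}} = \frac{1}{1531 - 48} = \frac{1}{1483}$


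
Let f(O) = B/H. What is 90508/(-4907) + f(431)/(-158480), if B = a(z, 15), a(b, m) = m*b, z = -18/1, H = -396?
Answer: -9016047031/488815712 ≈ -18.445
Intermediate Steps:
z = -18 (z = -18*1 = -18)
a(b, m) = b*m
B = -270 (B = -18*15 = -270)
f(O) = 15/22 (f(O) = -270/(-396) = -270*(-1/396) = 15/22)
90508/(-4907) + f(431)/(-158480) = 90508/(-4907) + (15/22)/(-158480) = 90508*(-1/4907) + (15/22)*(-1/158480) = -90508/4907 - 3/697312 = -9016047031/488815712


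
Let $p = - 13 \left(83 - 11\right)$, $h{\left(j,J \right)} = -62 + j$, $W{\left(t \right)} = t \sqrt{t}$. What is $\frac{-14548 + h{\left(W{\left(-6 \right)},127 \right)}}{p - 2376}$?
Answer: $\frac{2435}{552} + \frac{i \sqrt{6}}{552} \approx 4.4112 + 0.0044375 i$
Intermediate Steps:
$W{\left(t \right)} = t^{\frac{3}{2}}$
$p = -936$ ($p = \left(-13\right) 72 = -936$)
$\frac{-14548 + h{\left(W{\left(-6 \right)},127 \right)}}{p - 2376} = \frac{-14548 - \left(62 - \left(-6\right)^{\frac{3}{2}}\right)}{-936 - 2376} = \frac{-14548 - \left(62 + 6 i \sqrt{6}\right)}{-3312} = \left(-14610 - 6 i \sqrt{6}\right) \left(- \frac{1}{3312}\right) = \frac{2435}{552} + \frac{i \sqrt{6}}{552}$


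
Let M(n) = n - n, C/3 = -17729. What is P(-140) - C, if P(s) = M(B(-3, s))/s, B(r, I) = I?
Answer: 53187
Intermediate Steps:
C = -53187 (C = 3*(-17729) = -53187)
M(n) = 0
P(s) = 0 (P(s) = 0/s = 0)
P(-140) - C = 0 - 1*(-53187) = 0 + 53187 = 53187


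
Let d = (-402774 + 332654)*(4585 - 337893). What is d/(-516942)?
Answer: -11685778480/258471 ≈ -45211.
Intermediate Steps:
d = 23371556960 (d = -70120*(-333308) = 23371556960)
d/(-516942) = 23371556960/(-516942) = 23371556960*(-1/516942) = -11685778480/258471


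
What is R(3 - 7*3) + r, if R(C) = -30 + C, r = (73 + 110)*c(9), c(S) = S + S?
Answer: 3246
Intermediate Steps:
c(S) = 2*S
r = 3294 (r = (73 + 110)*(2*9) = 183*18 = 3294)
R(3 - 7*3) + r = (-30 + (3 - 7*3)) + 3294 = (-30 + (3 - 21)) + 3294 = (-30 - 18) + 3294 = -48 + 3294 = 3246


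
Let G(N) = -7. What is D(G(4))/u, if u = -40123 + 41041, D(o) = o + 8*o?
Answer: -7/102 ≈ -0.068627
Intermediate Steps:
D(o) = 9*o
u = 918
D(G(4))/u = (9*(-7))/918 = -63*1/918 = -7/102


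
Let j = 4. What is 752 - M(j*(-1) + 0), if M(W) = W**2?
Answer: 736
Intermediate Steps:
752 - M(j*(-1) + 0) = 752 - (4*(-1) + 0)**2 = 752 - (-4 + 0)**2 = 752 - 1*(-4)**2 = 752 - 1*16 = 752 - 16 = 736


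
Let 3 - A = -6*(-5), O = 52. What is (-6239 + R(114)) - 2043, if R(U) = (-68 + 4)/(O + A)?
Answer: -207114/25 ≈ -8284.6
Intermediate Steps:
A = -27 (A = 3 - (-6)*(-5) = 3 - 1*30 = 3 - 30 = -27)
R(U) = -64/25 (R(U) = (-68 + 4)/(52 - 27) = -64/25)
(-6239 + R(114)) - 2043 = (-6239 - 64/25) - 2043 = -156039/25 - 2043 = -207114/25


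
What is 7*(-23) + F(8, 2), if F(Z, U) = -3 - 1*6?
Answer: -170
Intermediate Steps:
F(Z, U) = -9 (F(Z, U) = -3 - 6 = -9)
7*(-23) + F(8, 2) = 7*(-23) - 9 = -161 - 9 = -170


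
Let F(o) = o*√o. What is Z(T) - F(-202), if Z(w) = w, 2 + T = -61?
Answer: -63 + 202*I*√202 ≈ -63.0 + 2871.0*I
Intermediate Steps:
T = -63 (T = -2 - 61 = -63)
F(o) = o^(3/2)
Z(T) - F(-202) = -63 - (-202)^(3/2) = -63 - (-202)*I*√202 = -63 + 202*I*√202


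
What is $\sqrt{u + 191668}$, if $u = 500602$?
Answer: $\sqrt{692270} \approx 832.03$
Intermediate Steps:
$\sqrt{u + 191668} = \sqrt{500602 + 191668} = \sqrt{692270}$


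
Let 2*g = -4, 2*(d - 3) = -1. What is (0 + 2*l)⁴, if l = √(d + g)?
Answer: 4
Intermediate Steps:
d = 5/2 (d = 3 + (½)*(-1) = 3 - ½ = 5/2 ≈ 2.5000)
g = -2 (g = (½)*(-4) = -2)
l = √2/2 (l = √(5/2 - 2) = √(½) = √2/2 ≈ 0.70711)
(0 + 2*l)⁴ = (0 + 2*(√2/2))⁴ = (0 + √2)⁴ = (√2)⁴ = 4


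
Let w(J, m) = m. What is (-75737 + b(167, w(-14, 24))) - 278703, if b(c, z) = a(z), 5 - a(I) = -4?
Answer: -354431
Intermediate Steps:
a(I) = 9 (a(I) = 5 - 1*(-4) = 5 + 4 = 9)
b(c, z) = 9
(-75737 + b(167, w(-14, 24))) - 278703 = (-75737 + 9) - 278703 = -75728 - 278703 = -354431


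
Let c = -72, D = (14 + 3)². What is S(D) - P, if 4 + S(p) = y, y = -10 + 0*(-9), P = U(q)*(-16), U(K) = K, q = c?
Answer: -1166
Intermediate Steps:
D = 289 (D = 17² = 289)
q = -72
P = 1152 (P = -72*(-16) = 1152)
y = -10 (y = -10 + 0 = -10)
S(p) = -14 (S(p) = -4 - 10 = -14)
S(D) - P = -14 - 1*1152 = -14 - 1152 = -1166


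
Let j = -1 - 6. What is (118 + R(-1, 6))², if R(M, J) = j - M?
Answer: 12544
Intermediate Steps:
j = -7
R(M, J) = -7 - M
(118 + R(-1, 6))² = (118 + (-7 - 1*(-1)))² = (118 + (-7 + 1))² = (118 - 6)² = 112² = 12544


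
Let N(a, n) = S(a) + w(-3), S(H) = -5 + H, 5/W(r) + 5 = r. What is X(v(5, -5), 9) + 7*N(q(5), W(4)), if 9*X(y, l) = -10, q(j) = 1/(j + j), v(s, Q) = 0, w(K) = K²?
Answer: 2483/90 ≈ 27.589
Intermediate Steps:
W(r) = 5/(-5 + r)
q(j) = 1/(2*j)
X(y, l) = -10/9 (X(y, l) = (⅑)*(-10) = -10/9)
N(a, n) = 4 + a (N(a, n) = (-5 + a) + (-3)² = (-5 + a) + 9 = 4 + a)
X(v(5, -5), 9) + 7*N(q(5), W(4)) = -10/9 + 7*(4 + (½)/5) = -10/9 + 7*(4 + (½)*(⅕)) = -10/9 + 7*(4 + ⅒) = -10/9 + 7*(41/10) = -10/9 + 287/10 = 2483/90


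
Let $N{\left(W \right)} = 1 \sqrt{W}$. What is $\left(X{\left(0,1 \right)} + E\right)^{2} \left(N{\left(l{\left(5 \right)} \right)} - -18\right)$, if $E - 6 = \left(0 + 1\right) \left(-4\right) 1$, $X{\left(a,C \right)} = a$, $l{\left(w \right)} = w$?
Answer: $72 + 4 \sqrt{5} \approx 80.944$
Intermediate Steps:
$N{\left(W \right)} = \sqrt{W}$
$E = 2$ ($E = 6 + \left(0 + 1\right) \left(-4\right) 1 = 6 + 1 \left(-4\right) 1 = 6 - 4 = 2$)
$\left(X{\left(0,1 \right)} + E\right)^{2} \left(N{\left(l{\left(5 \right)} \right)} - -18\right) = \left(0 + 2\right)^{2} \left(\sqrt{5} - -18\right) = 2^{2} \left(\sqrt{5} + 18\right) = 4 \left(18 + \sqrt{5}\right) = 72 + 4 \sqrt{5}$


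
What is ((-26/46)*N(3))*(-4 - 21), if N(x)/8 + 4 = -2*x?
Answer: -26000/23 ≈ -1130.4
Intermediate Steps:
N(x) = -32 - 16*x (N(x) = -32 + 8*(-2*x) = -32 - 16*x)
((-26/46)*N(3))*(-4 - 21) = ((-26/46)*(-32 - 16*3))*(-4 - 21) = ((-26*1/46)*(-32 - 48))*(-25) = -13/23*(-80)*(-25) = (1040/23)*(-25) = -26000/23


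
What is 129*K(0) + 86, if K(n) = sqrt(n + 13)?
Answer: 86 + 129*sqrt(13) ≈ 551.12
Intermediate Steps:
K(n) = sqrt(13 + n)
129*K(0) + 86 = 129*sqrt(13 + 0) + 86 = 129*sqrt(13) + 86 = 86 + 129*sqrt(13)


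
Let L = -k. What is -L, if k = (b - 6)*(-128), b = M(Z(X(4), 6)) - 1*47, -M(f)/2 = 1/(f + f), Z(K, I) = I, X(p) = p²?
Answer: 20416/3 ≈ 6805.3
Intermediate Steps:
M(f) = -1/f (M(f) = -2/(f + f) = -2*1/(2*f) = -1/f)
b = -283/6 (b = -1/6 - 1*47 = -1*⅙ - 47 = -⅙ - 47 = -283/6 ≈ -47.167)
k = 20416/3 (k = (-283/6 - 6)*(-128) = -319/6*(-128) = 20416/3 ≈ 6805.3)
L = -20416/3 (L = -1*20416/3 = -20416/3 ≈ -6805.3)
-L = -1*(-20416/3) = 20416/3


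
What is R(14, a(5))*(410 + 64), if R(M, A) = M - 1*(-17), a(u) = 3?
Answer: 14694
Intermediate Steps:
R(M, A) = 17 + M (R(M, A) = M + 17 = 17 + M)
R(14, a(5))*(410 + 64) = (17 + 14)*(410 + 64) = 31*474 = 14694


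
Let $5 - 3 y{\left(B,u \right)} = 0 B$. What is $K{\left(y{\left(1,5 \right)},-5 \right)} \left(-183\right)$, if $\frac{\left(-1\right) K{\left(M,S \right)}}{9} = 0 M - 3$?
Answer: $-4941$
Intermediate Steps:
$y{\left(B,u \right)} = \frac{5}{3}$ ($y{\left(B,u \right)} = \frac{5}{3} - \frac{0 B}{3} = \frac{5}{3} - 0 = \frac{5}{3} + 0 = \frac{5}{3}$)
$K{\left(M,S \right)} = 27$ ($K{\left(M,S \right)} = - 9 \left(0 M - 3\right) = - 9 \left(0 - 3\right) = \left(-9\right) \left(-3\right) = 27$)
$K{\left(y{\left(1,5 \right)},-5 \right)} \left(-183\right) = 27 \left(-183\right) = -4941$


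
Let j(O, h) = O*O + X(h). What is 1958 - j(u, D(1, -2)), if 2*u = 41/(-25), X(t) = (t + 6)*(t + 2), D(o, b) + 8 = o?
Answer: 4880819/2500 ≈ 1952.3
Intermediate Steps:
D(o, b) = -8 + o
X(t) = (2 + t)*(6 + t) (X(t) = (6 + t)*(2 + t) = (2 + t)*(6 + t))
u = -41/50 (u = (41/(-25))/2 = (41*(-1/25))/2 = (1/2)*(-41/25) = -41/50 ≈ -0.82000)
j(O, h) = 12 + O**2 + h**2 + 8*h (j(O, h) = O*O + (12 + h**2 + 8*h) = O**2 + (12 + h**2 + 8*h) = 12 + O**2 + h**2 + 8*h)
1958 - j(u, D(1, -2)) = 1958 - (12 + (-41/50)**2 + (-8 + 1)**2 + 8*(-8 + 1)) = 1958 - (12 + 1681/2500 + (-7)**2 + 8*(-7)) = 1958 - (12 + 1681/2500 + 49 - 56) = 1958 - 1*14181/2500 = 1958 - 14181/2500 = 4880819/2500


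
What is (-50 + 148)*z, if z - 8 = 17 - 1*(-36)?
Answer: 5978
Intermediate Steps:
z = 61 (z = 8 + (17 - 1*(-36)) = 8 + (17 + 36) = 8 + 53 = 61)
(-50 + 148)*z = (-50 + 148)*61 = 98*61 = 5978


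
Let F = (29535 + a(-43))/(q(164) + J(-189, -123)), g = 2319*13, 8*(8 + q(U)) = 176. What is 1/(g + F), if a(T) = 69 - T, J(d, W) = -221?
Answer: 9/270034 ≈ 3.3329e-5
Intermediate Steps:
q(U) = 14 (q(U) = -8 + (⅛)*176 = -8 + 22 = 14)
g = 30147
F = -1289/9 (F = (29535 + (69 - 1*(-43)))/(14 - 221) = (29535 + (69 + 43))/(-207) = (29535 + 112)*(-1/207) = 29647*(-1/207) = -1289/9 ≈ -143.22)
1/(g + F) = 1/(30147 - 1289/9) = 1/(270034/9) = 9/270034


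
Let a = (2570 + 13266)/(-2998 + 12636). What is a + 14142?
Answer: 68158216/4819 ≈ 14144.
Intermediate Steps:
a = 7918/4819 (a = 15836/9638 = 15836*(1/9638) = 7918/4819 ≈ 1.6431)
a + 14142 = 7918/4819 + 14142 = 68158216/4819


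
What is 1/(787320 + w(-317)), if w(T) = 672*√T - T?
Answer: 787637/620515195897 - 672*I*√317/620515195897 ≈ 1.2693e-6 - 1.9282e-8*I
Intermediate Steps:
w(T) = -T + 672*√T
1/(787320 + w(-317)) = 1/(787320 + (-1*(-317) + 672*√(-317))) = 1/(787320 + (317 + 672*(I*√317))) = 1/(787320 + (317 + 672*I*√317)) = 1/(787637 + 672*I*√317)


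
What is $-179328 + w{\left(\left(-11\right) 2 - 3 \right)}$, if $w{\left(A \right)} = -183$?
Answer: $-179511$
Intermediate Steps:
$-179328 + w{\left(\left(-11\right) 2 - 3 \right)} = -179328 - 183 = -179511$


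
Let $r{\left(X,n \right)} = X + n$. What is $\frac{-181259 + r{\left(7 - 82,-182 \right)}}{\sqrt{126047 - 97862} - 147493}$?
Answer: $\frac{6693084847}{5438539216} + \frac{45379 \sqrt{28185}}{5438539216} \approx 1.2321$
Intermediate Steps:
$\frac{-181259 + r{\left(7 - 82,-182 \right)}}{\sqrt{126047 - 97862} - 147493} = \frac{-181259 + \left(\left(7 - 82\right) - 182\right)}{\sqrt{126047 - 97862} - 147493} = \frac{-181259 - 257}{\sqrt{28185} - 147493} = \frac{-181259 - 257}{-147493 + \sqrt{28185}} = - \frac{181516}{-147493 + \sqrt{28185}}$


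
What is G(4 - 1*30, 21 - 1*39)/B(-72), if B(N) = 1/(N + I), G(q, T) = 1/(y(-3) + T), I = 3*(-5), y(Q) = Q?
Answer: 29/7 ≈ 4.1429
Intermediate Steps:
I = -15
G(q, T) = 1/(-3 + T)
B(N) = 1/(-15 + N) (B(N) = 1/(N - 15) = 1/(-15 + N))
G(4 - 1*30, 21 - 1*39)/B(-72) = 1/((-3 + (21 - 1*39))*(1/(-15 - 72))) = 1/((-3 + (21 - 39))*(1/(-87))) = 1/((-3 - 18)*(-1/87)) = -87/(-21) = -1/21*(-87) = 29/7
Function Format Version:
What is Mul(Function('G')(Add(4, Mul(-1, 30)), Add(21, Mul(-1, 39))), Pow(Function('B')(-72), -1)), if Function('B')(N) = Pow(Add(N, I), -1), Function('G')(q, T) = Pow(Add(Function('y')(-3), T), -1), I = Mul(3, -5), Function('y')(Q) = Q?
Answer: Rational(29, 7) ≈ 4.1429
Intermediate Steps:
I = -15
Function('G')(q, T) = Pow(Add(-3, T), -1)
Function('B')(N) = Pow(Add(-15, N), -1) (Function('B')(N) = Pow(Add(N, -15), -1) = Pow(Add(-15, N), -1))
Mul(Function('G')(Add(4, Mul(-1, 30)), Add(21, Mul(-1, 39))), Pow(Function('B')(-72), -1)) = Mul(Pow(Add(-3, Add(21, Mul(-1, 39))), -1), Pow(Pow(Add(-15, -72), -1), -1)) = Mul(Pow(Add(-3, Add(21, -39)), -1), Pow(Pow(-87, -1), -1)) = Mul(Pow(Add(-3, -18), -1), Pow(Rational(-1, 87), -1)) = Mul(Pow(-21, -1), -87) = Mul(Rational(-1, 21), -87) = Rational(29, 7)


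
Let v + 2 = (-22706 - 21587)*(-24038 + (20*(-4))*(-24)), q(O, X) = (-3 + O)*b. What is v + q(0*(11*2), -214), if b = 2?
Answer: 979672566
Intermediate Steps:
q(O, X) = -6 + 2*O (q(O, X) = (-3 + O)*2 = -6 + 2*O)
v = 979672572 (v = -2 + (-22706 - 21587)*(-24038 + (20*(-4))*(-24)) = -2 - 44293*(-24038 - 80*(-24)) = -2 - 44293*(-24038 + 1920) = -2 - 44293*(-22118) = -2 + 979672574 = 979672572)
v + q(0*(11*2), -214) = 979672572 + (-6 + 2*(0*(11*2))) = 979672572 + (-6 + 2*(0*22)) = 979672572 + (-6 + 2*0) = 979672572 + (-6 + 0) = 979672572 - 6 = 979672566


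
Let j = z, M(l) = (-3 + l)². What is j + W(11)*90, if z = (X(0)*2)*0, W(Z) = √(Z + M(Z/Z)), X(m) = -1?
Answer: 90*√15 ≈ 348.57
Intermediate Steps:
W(Z) = √(4 + Z) (W(Z) = √(Z + (-3 + Z/Z)²) = √(Z + (-3 + 1)²) = √(Z + (-2)²) = √(Z + 4) = √(4 + Z))
z = 0 (z = -1*2*0 = -2*0 = 0)
j = 0
j + W(11)*90 = 0 + √(4 + 11)*90 = 0 + √15*90 = 0 + 90*√15 = 90*√15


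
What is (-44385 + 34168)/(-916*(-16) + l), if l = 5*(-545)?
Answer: -10217/11931 ≈ -0.85634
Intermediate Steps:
l = -2725
(-44385 + 34168)/(-916*(-16) + l) = (-44385 + 34168)/(-916*(-16) - 2725) = -10217/(14656 - 2725) = -10217/11931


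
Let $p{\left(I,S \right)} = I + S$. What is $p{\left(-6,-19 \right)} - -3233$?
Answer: $3208$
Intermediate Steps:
$p{\left(-6,-19 \right)} - -3233 = \left(-6 - 19\right) - -3233 = -25 + 3233 = 3208$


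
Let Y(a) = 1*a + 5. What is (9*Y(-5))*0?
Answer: 0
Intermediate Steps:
Y(a) = 5 + a (Y(a) = a + 5 = 5 + a)
(9*Y(-5))*0 = (9*(5 - 5))*0 = (9*0)*0 = 0*0 = 0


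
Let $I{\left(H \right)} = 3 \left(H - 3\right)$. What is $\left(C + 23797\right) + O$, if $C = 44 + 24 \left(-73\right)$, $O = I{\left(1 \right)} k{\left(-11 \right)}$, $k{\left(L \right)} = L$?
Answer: $22155$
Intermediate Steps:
$I{\left(H \right)} = -9 + 3 H$ ($I{\left(H \right)} = 3 \left(-3 + H\right) = -9 + 3 H$)
$O = 66$ ($O = \left(-9 + 3 \cdot 1\right) \left(-11\right) = \left(-9 + 3\right) \left(-11\right) = \left(-6\right) \left(-11\right) = 66$)
$C = -1708$ ($C = 44 - 1752 = -1708$)
$\left(C + 23797\right) + O = \left(-1708 + 23797\right) + 66 = 22089 + 66 = 22155$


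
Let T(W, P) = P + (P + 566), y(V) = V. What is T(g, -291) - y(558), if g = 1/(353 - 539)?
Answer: -574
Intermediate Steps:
g = -1/186 (g = 1/(-186) = -1/186 ≈ -0.0053763)
T(W, P) = 566 + 2*P (T(W, P) = P + (566 + P) = 566 + 2*P)
T(g, -291) - y(558) = (566 + 2*(-291)) - 1*558 = (566 - 582) - 558 = -16 - 558 = -574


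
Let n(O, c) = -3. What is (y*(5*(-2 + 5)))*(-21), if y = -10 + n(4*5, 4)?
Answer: 4095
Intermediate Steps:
y = -13 (y = -10 - 3 = -13)
(y*(5*(-2 + 5)))*(-21) = -65*(-2 + 5)*(-21) = -65*3*(-21) = -13*15*(-21) = -195*(-21) = 4095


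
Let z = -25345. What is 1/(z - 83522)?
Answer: -1/108867 ≈ -9.1855e-6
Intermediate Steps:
1/(z - 83522) = 1/(-25345 - 83522) = 1/(-108867) = -1/108867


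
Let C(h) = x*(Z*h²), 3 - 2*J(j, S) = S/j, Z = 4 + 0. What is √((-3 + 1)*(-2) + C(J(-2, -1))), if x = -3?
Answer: I*√59/2 ≈ 3.8406*I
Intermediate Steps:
Z = 4
J(j, S) = 3/2 - S/(2*j)
C(h) = -12*h²
√((-3 + 1)*(-2) + C(J(-2, -1))) = √((-3 + 1)*(-2) - 12*(-1*(-1) + 3*(-2))²/16) = √(-2*(-2) - 12*(1 - 6)²/16) = √(4 - 12*((½)*(-½)*(-5))²) = √(4 - 12*(5/4)²) = √(4 - 12*25/16) = √(4 - 75/4) = √(-59/4) = I*√59/2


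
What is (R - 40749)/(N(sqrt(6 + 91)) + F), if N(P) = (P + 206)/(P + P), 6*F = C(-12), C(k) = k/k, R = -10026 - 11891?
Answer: 36471612/95093 - 58091382*sqrt(97)/95093 ≈ -5633.0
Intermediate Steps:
R = -21917
C(k) = 1
F = 1/6 (F = (1/6)*1 = 1/6 ≈ 0.16667)
N(P) = (206 + P)/(2*P) (N(P) = (206 + P)/((2*P)) = (206 + P)*(1/(2*P)) = (206 + P)/(2*P))
(R - 40749)/(N(sqrt(6 + 91)) + F) = (-21917 - 40749)/((206 + sqrt(6 + 91))/(2*(sqrt(6 + 91))) + 1/6) = -62666/((206 + sqrt(97))/(2*(sqrt(97))) + 1/6) = -62666/((sqrt(97)/97)*(206 + sqrt(97))/2 + 1/6) = -62666/(sqrt(97)*(206 + sqrt(97))/194 + 1/6) = -62666/(1/6 + sqrt(97)*(206 + sqrt(97))/194)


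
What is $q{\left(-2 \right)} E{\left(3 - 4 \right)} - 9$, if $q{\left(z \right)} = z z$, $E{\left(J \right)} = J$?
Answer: $-13$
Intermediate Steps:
$q{\left(z \right)} = z^{2}$
$q{\left(-2 \right)} E{\left(3 - 4 \right)} - 9 = \left(-2\right)^{2} \left(3 - 4\right) - 9 = 4 \left(3 - 4\right) - 9 = 4 \left(-1\right) - 9 = -4 - 9 = -13$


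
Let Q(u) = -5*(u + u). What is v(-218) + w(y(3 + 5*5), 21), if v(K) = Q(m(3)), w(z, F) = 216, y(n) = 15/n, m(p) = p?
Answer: 186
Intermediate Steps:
Q(u) = -10*u
v(K) = -30 (v(K) = -10*3 = -30)
v(-218) + w(y(3 + 5*5), 21) = -30 + 216 = 186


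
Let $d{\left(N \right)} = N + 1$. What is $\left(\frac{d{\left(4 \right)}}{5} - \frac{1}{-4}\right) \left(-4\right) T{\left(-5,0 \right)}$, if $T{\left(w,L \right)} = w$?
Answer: $25$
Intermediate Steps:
$d{\left(N \right)} = 1 + N$
$\left(\frac{d{\left(4 \right)}}{5} - \frac{1}{-4}\right) \left(-4\right) T{\left(-5,0 \right)} = \left(\frac{1 + 4}{5} - \frac{1}{-4}\right) \left(-4\right) \left(-5\right) = \left(5 \cdot \frac{1}{5} - - \frac{1}{4}\right) \left(-4\right) \left(-5\right) = \left(1 + \frac{1}{4}\right) \left(-4\right) \left(-5\right) = \frac{5}{4} \left(-4\right) \left(-5\right) = \left(-5\right) \left(-5\right) = 25$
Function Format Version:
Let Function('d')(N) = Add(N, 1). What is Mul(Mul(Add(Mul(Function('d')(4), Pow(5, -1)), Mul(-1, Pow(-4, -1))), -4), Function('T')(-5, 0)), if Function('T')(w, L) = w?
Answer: 25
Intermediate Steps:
Function('d')(N) = Add(1, N)
Mul(Mul(Add(Mul(Function('d')(4), Pow(5, -1)), Mul(-1, Pow(-4, -1))), -4), Function('T')(-5, 0)) = Mul(Mul(Add(Mul(Add(1, 4), Pow(5, -1)), Mul(-1, Pow(-4, -1))), -4), -5) = Mul(Mul(Add(Mul(5, Rational(1, 5)), Mul(-1, Rational(-1, 4))), -4), -5) = Mul(Mul(Add(1, Rational(1, 4)), -4), -5) = Mul(Mul(Rational(5, 4), -4), -5) = Mul(-5, -5) = 25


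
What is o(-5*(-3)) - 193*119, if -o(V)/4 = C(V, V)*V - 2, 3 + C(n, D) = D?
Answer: -23679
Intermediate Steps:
C(n, D) = -3 + D
o(V) = 8 - 4*V*(-3 + V) (o(V) = -4*((-3 + V)*V - 2) = -4*(V*(-3 + V) - 2) = -4*(-2 + V*(-3 + V)) = 8 - 4*V*(-3 + V))
o(-5*(-3)) - 193*119 = (8 - 4*(-5*(-3))*(-3 - 5*(-3))) - 193*119 = (8 - 4*15*(-3 + 15)) - 22967 = (8 - 4*15*12) - 22967 = (8 - 720) - 22967 = -712 - 22967 = -23679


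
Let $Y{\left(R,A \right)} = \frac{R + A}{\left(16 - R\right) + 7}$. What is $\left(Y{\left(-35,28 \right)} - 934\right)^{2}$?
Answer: $\frac{2935364041}{3364} \approx 8.7258 \cdot 10^{5}$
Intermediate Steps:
$Y{\left(R,A \right)} = \frac{A + R}{23 - R}$
$\left(Y{\left(-35,28 \right)} - 934\right)^{2} = \left(\frac{\left(-1\right) 28 - -35}{-23 - 35} - 934\right)^{2} = \left(\frac{-28 + 35}{-58} - 934\right)^{2} = \left(\left(- \frac{1}{58}\right) 7 - 934\right)^{2} = \left(- \frac{7}{58} - 934\right)^{2} = \left(- \frac{54179}{58}\right)^{2} = \frac{2935364041}{3364}$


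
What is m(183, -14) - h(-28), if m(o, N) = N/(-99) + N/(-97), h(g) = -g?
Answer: -266140/9603 ≈ -27.714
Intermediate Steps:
m(o, N) = -196*N/9603 (m(o, N) = N*(-1/99) + N*(-1/97) = -N/99 - N/97 = -196*N/9603)
m(183, -14) - h(-28) = -196/9603*(-14) - (-1)*(-28) = 2744/9603 - 1*28 = 2744/9603 - 28 = -266140/9603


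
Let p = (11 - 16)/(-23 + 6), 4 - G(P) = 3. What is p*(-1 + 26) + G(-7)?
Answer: 142/17 ≈ 8.3529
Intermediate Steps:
G(P) = 1 (G(P) = 4 - 1*3 = 4 - 3 = 1)
p = 5/17 (p = -5/(-17) = -5*(-1/17) = 5/17 ≈ 0.29412)
p*(-1 + 26) + G(-7) = 5*(-1 + 26)/17 + 1 = (5/17)*25 + 1 = 125/17 + 1 = 142/17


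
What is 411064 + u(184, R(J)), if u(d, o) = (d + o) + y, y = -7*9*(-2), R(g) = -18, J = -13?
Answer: 411356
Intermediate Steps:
y = 126 (y = -63*(-2) = 126)
u(d, o) = 126 + d + o (u(d, o) = (d + o) + 126 = 126 + d + o)
411064 + u(184, R(J)) = 411064 + (126 + 184 - 18) = 411064 + 292 = 411356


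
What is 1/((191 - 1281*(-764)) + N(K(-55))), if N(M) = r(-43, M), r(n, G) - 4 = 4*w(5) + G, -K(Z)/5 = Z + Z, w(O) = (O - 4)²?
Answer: 1/979433 ≈ 1.0210e-6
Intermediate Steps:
w(O) = (-4 + O)²
K(Z) = -10*Z (K(Z) = -5*(Z + Z) = -10*Z)
r(n, G) = 8 + G (r(n, G) = 4 + (4*(-4 + 5)² + G) = 4 + (4*1² + G) = 4 + (4*1 + G) = 4 + (4 + G) = 8 + G)
N(M) = 8 + M
1/((191 - 1281*(-764)) + N(K(-55))) = 1/((191 - 1281*(-764)) + (8 - 10*(-55))) = 1/((191 + 978684) + (8 + 550)) = 1/(978875 + 558) = 1/979433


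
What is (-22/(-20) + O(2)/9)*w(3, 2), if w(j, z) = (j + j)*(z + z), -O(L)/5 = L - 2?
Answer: 132/5 ≈ 26.400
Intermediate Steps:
O(L) = 10 - 5*L (O(L) = -5*(L - 2) = -5*(-2 + L) = 10 - 5*L)
w(j, z) = 4*j*z (w(j, z) = (2*j)*(2*z) = 4*j*z)
(-22/(-20) + O(2)/9)*w(3, 2) = (-22/(-20) + (10 - 5*2)/9)*(4*3*2) = (-22*(-1/20) + (10 - 10)*(1/9))*24 = (11/10 + 0*(1/9))*24 = (11/10 + 0)*24 = (11/10)*24 = 132/5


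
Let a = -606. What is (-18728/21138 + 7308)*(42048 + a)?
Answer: 1066839858832/3523 ≈ 3.0282e+8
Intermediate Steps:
(-18728/21138 + 7308)*(42048 + a) = (-18728/21138 + 7308)*(42048 - 606) = (-18728*1/21138 + 7308)*41442 = (-9364/10569 + 7308)*41442 = (77228888/10569)*41442 = 1066839858832/3523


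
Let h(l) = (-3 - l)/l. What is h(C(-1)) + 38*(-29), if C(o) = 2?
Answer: -2209/2 ≈ -1104.5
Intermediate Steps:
h(l) = (-3 - l)/l
h(C(-1)) + 38*(-29) = (-3 - 1*2)/2 + 38*(-29) = (-3 - 2)/2 - 1102 = (1/2)*(-5) - 1102 = -5/2 - 1102 = -2209/2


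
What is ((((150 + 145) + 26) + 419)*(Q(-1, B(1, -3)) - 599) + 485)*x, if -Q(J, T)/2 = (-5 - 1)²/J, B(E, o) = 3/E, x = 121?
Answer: -47128895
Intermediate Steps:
Q(J, T) = -72/J (Q(J, T) = -2*(-5 - 1)²/J = -2*(-6)²/J = -72/J)
((((150 + 145) + 26) + 419)*(Q(-1, B(1, -3)) - 599) + 485)*x = ((((150 + 145) + 26) + 419)*(-72/(-1) - 599) + 485)*121 = (((295 + 26) + 419)*(-72*(-1) - 599) + 485)*121 = ((321 + 419)*(72 - 599) + 485)*121 = (740*(-527) + 485)*121 = (-389980 + 485)*121 = -389495*121 = -47128895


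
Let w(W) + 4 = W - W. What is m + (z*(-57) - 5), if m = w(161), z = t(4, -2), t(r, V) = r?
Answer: -237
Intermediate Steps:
w(W) = -4 (w(W) = -4 + (W - W) = -4 + 0 = -4)
z = 4
m = -4
m + (z*(-57) - 5) = -4 + (4*(-57) - 5) = -4 + (-228 - 5) = -4 - 233 = -237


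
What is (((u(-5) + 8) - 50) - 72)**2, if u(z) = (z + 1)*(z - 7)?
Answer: 4356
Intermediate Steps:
u(z) = (1 + z)*(-7 + z)
(((u(-5) + 8) - 50) - 72)**2 = ((((-7 + (-5)**2 - 6*(-5)) + 8) - 50) - 72)**2 = ((((-7 + 25 + 30) + 8) - 50) - 72)**2 = (((48 + 8) - 50) - 72)**2 = ((56 - 50) - 72)**2 = (6 - 72)**2 = (-66)**2 = 4356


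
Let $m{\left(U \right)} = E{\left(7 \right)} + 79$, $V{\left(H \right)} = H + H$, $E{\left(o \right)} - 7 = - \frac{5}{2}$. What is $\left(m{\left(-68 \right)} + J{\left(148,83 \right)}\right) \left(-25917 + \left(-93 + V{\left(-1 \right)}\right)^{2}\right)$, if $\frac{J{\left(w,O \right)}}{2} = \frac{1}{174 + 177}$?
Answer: $- \frac{495112966}{351} \approx -1.4106 \cdot 10^{6}$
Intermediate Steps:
$E{\left(o \right)} = \frac{9}{2}$ ($E{\left(o \right)} = 7 - \frac{5}{2} = \frac{9}{2}$)
$V{\left(H \right)} = 2 H$
$J{\left(w,O \right)} = \frac{2}{351}$ ($J{\left(w,O \right)} = \frac{2}{174 + 177} = \frac{2}{351}$)
$m{\left(U \right)} = \frac{167}{2}$ ($m{\left(U \right)} = \frac{9}{2} + 79 = \frac{167}{2}$)
$\left(m{\left(-68 \right)} + J{\left(148,83 \right)}\right) \left(-25917 + \left(-93 + V{\left(-1 \right)}\right)^{2}\right) = \left(\frac{167}{2} + \frac{2}{351}\right) \left(-25917 + \left(-93 + 2 \left(-1\right)\right)^{2}\right) = \frac{58621 \left(-25917 + \left(-93 - 2\right)^{2}\right)}{702} = \frac{58621 \left(-25917 + \left(-95\right)^{2}\right)}{702} = \frac{58621 \left(-25917 + 9025\right)}{702} = \frac{58621}{702} \left(-16892\right) = - \frac{495112966}{351}$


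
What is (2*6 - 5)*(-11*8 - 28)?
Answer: -812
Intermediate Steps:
(2*6 - 5)*(-11*8 - 28) = (12 - 5)*(-88 - 28) = 7*(-116) = -812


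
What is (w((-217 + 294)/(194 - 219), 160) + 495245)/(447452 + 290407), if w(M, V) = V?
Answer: 165135/245953 ≈ 0.67141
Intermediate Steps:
(w((-217 + 294)/(194 - 219), 160) + 495245)/(447452 + 290407) = (160 + 495245)/(447452 + 290407) = 495405/737859 = 495405*(1/737859) = 165135/245953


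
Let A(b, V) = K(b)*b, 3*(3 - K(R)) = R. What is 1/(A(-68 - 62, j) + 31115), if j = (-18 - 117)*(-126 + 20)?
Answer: 3/75275 ≈ 3.9854e-5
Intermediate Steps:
K(R) = 3 - R/3
j = 14310 (j = -135*(-106) = 14310)
A(b, V) = b*(3 - b/3) (A(b, V) = (3 - b/3)*b = b*(3 - b/3))
1/(A(-68 - 62, j) + 31115) = 1/((-68 - 62)*(9 - (-68 - 62))/3 + 31115) = 1/((1/3)*(-130)*(9 - 1*(-130)) + 31115) = 1/((1/3)*(-130)*(9 + 130) + 31115) = 1/((1/3)*(-130)*139 + 31115) = 1/(-18070/3 + 31115) = 1/(75275/3) = 3/75275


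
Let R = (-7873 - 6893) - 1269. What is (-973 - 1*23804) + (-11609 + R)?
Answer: -52421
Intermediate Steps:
R = -16035 (R = -14766 - 1269 = -16035)
(-973 - 1*23804) + (-11609 + R) = (-973 - 1*23804) + (-11609 - 16035) = (-973 - 23804) - 27644 = -24777 - 27644 = -52421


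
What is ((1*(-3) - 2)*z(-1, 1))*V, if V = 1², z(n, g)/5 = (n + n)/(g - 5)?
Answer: -25/2 ≈ -12.500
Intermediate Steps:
z(n, g) = 10*n/(-5 + g) (z(n, g) = 5*((n + n)/(g - 5)) = 5*((2*n)/(-5 + g)) = 5*(2*n/(-5 + g)) = 10*n/(-5 + g))
V = 1
((1*(-3) - 2)*z(-1, 1))*V = ((1*(-3) - 2)*(10*(-1)/(-5 + 1)))*1 = ((-3 - 2)*(10*(-1)/(-4)))*1 = -50*(-1)*(-1)/4*1 = -5*5/2*1 = -25/2*1 = -25/2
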